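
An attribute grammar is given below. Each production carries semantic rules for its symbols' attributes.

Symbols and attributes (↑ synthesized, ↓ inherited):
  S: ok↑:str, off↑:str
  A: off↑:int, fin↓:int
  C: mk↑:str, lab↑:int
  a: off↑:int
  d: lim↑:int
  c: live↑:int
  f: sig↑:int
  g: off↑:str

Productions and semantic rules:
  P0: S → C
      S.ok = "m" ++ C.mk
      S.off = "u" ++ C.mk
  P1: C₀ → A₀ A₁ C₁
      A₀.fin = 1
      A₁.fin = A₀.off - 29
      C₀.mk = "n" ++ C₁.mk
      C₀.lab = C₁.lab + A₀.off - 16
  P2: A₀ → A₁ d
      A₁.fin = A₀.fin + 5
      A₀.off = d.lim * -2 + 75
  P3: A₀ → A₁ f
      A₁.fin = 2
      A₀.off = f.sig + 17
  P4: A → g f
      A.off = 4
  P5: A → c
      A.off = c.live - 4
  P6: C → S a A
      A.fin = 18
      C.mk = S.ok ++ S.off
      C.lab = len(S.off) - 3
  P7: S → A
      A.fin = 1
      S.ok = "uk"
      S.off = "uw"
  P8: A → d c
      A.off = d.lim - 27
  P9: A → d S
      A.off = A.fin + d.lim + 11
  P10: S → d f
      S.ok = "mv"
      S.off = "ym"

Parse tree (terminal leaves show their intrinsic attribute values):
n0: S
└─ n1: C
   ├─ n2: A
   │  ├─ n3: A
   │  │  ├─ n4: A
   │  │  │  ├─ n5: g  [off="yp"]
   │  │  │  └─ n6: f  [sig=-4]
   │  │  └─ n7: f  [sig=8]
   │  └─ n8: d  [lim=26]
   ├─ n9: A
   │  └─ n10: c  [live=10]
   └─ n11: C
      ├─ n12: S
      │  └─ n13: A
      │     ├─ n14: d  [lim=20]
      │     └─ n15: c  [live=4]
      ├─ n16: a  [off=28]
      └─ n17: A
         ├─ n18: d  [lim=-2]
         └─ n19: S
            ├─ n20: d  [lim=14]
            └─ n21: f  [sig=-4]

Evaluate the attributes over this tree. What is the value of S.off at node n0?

"unukuw"

1. n2.fin = 1  [1]
2. n3.fin = 6  [A₀.fin + 5]
3. n4.fin = 2  [2]
4. n5.off = "yp"  [terminal]
5. n6.sig = -4  [terminal]
6. n4.off = 4  [4]
7. n7.sig = 8  [terminal]
8. n3.off = 25  [f.sig + 17]
9. n8.lim = 26  [terminal]
10. n2.off = 23  [d.lim * -2 + 75]
11. n9.fin = -6  [A₀.off - 29]
12. n10.live = 10  [terminal]
13. n9.off = 6  [c.live - 4]
14. n13.fin = 1  [1]
15. n14.lim = 20  [terminal]
16. n15.live = 4  [terminal]
17. n13.off = -7  [d.lim - 27]
18. n12.ok = "uk"  ["uk"]
19. n12.off = "uw"  ["uw"]
20. n16.off = 28  [terminal]
21. n17.fin = 18  [18]
22. n18.lim = -2  [terminal]
23. n20.lim = 14  [terminal]
24. n21.sig = -4  [terminal]
25. n19.ok = "mv"  ["mv"]
26. n19.off = "ym"  ["ym"]
27. n17.off = 27  [A.fin + d.lim + 11]
28. n11.mk = "ukuw"  [S.ok ++ S.off]
29. n11.lab = -1  [len(S.off) - 3]
30. n1.mk = "nukuw"  ["n" ++ C₁.mk]
31. n1.lab = 6  [C₁.lab + A₀.off - 16]
32. n0.ok = "mnukuw"  ["m" ++ C.mk]
33. n0.off = "unukuw"  ["u" ++ C.mk]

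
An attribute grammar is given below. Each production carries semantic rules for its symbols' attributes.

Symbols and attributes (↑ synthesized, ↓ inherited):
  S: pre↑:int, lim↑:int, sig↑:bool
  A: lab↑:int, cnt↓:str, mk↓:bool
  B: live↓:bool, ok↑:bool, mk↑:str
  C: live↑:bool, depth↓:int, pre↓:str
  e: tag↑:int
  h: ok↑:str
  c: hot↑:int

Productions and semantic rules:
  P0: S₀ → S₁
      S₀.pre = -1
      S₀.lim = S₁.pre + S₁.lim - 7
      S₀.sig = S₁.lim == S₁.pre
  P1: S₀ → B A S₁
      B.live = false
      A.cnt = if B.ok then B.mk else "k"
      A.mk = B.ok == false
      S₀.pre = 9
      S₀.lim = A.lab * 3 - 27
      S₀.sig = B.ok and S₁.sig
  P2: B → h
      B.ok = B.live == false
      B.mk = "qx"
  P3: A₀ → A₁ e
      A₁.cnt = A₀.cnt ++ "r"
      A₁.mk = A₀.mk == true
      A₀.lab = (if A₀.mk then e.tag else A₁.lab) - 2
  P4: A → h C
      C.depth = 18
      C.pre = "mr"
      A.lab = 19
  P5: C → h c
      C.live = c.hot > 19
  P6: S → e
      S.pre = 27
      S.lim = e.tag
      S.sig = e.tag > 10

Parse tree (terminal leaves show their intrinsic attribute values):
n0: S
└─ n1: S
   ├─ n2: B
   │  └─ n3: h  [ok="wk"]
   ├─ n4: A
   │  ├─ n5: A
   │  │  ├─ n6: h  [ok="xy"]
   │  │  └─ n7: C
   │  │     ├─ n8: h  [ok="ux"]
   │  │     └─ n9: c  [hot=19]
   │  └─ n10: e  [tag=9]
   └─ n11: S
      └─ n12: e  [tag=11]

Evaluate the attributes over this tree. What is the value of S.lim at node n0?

26

1. n2.live = false  [false]
2. n3.ok = "wk"  [terminal]
3. n2.ok = true  [B.live == false]
4. n2.mk = "qx"  ["qx"]
5. n4.cnt = "qx"  [if B.ok then B.mk else "k"]
6. n4.mk = false  [B.ok == false]
7. n5.cnt = "qxr"  [A₀.cnt ++ "r"]
8. n5.mk = false  [A₀.mk == true]
9. n6.ok = "xy"  [terminal]
10. n7.depth = 18  [18]
11. n7.pre = "mr"  ["mr"]
12. n8.ok = "ux"  [terminal]
13. n9.hot = 19  [terminal]
14. n7.live = false  [c.hot > 19]
15. n5.lab = 19  [19]
16. n10.tag = 9  [terminal]
17. n4.lab = 17  [(if A₀.mk then e.tag else A₁.lab) - 2]
18. n12.tag = 11  [terminal]
19. n11.pre = 27  [27]
20. n11.lim = 11  [e.tag]
21. n11.sig = true  [e.tag > 10]
22. n1.pre = 9  [9]
23. n1.lim = 24  [A.lab * 3 - 27]
24. n1.sig = true  [B.ok and S₁.sig]
25. n0.pre = -1  [-1]
26. n0.lim = 26  [S₁.pre + S₁.lim - 7]
27. n0.sig = false  [S₁.lim == S₁.pre]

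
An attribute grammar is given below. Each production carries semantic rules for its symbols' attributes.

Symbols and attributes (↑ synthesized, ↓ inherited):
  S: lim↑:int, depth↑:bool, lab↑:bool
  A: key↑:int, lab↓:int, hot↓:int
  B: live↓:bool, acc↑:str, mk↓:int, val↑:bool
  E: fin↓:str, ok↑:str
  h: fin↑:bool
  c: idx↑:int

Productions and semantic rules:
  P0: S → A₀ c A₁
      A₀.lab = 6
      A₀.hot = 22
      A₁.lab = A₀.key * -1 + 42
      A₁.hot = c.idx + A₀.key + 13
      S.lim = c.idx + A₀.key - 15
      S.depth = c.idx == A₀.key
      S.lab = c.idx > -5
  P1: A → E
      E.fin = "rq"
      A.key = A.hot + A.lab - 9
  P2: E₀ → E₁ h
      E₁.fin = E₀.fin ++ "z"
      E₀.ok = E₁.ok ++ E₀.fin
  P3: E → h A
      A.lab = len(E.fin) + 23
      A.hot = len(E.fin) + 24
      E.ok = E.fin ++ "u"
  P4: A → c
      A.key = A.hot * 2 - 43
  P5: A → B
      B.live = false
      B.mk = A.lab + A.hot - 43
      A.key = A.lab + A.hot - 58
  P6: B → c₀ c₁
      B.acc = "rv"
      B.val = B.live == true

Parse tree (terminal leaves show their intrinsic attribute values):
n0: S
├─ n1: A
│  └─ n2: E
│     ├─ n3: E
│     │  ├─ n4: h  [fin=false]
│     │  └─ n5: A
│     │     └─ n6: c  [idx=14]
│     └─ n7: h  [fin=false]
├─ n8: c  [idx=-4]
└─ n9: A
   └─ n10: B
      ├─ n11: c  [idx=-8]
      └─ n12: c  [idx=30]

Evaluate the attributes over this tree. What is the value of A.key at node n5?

11

1. n1.lab = 6  [6]
2. n1.hot = 22  [22]
3. n2.fin = "rq"  ["rq"]
4. n3.fin = "rqz"  [E₀.fin ++ "z"]
5. n4.fin = false  [terminal]
6. n5.lab = 26  [len(E.fin) + 23]
7. n5.hot = 27  [len(E.fin) + 24]
8. n6.idx = 14  [terminal]
9. n5.key = 11  [A.hot * 2 - 43]
10. n3.ok = "rqzu"  [E.fin ++ "u"]
11. n7.fin = false  [terminal]
12. n2.ok = "rqzurq"  [E₁.ok ++ E₀.fin]
13. n1.key = 19  [A.hot + A.lab - 9]
14. n8.idx = -4  [terminal]
15. n9.lab = 23  [A₀.key * -1 + 42]
16. n9.hot = 28  [c.idx + A₀.key + 13]
17. n10.live = false  [false]
18. n10.mk = 8  [A.lab + A.hot - 43]
19. n11.idx = -8  [terminal]
20. n12.idx = 30  [terminal]
21. n10.acc = "rv"  ["rv"]
22. n10.val = false  [B.live == true]
23. n9.key = -7  [A.lab + A.hot - 58]
24. n0.lim = 0  [c.idx + A₀.key - 15]
25. n0.depth = false  [c.idx == A₀.key]
26. n0.lab = true  [c.idx > -5]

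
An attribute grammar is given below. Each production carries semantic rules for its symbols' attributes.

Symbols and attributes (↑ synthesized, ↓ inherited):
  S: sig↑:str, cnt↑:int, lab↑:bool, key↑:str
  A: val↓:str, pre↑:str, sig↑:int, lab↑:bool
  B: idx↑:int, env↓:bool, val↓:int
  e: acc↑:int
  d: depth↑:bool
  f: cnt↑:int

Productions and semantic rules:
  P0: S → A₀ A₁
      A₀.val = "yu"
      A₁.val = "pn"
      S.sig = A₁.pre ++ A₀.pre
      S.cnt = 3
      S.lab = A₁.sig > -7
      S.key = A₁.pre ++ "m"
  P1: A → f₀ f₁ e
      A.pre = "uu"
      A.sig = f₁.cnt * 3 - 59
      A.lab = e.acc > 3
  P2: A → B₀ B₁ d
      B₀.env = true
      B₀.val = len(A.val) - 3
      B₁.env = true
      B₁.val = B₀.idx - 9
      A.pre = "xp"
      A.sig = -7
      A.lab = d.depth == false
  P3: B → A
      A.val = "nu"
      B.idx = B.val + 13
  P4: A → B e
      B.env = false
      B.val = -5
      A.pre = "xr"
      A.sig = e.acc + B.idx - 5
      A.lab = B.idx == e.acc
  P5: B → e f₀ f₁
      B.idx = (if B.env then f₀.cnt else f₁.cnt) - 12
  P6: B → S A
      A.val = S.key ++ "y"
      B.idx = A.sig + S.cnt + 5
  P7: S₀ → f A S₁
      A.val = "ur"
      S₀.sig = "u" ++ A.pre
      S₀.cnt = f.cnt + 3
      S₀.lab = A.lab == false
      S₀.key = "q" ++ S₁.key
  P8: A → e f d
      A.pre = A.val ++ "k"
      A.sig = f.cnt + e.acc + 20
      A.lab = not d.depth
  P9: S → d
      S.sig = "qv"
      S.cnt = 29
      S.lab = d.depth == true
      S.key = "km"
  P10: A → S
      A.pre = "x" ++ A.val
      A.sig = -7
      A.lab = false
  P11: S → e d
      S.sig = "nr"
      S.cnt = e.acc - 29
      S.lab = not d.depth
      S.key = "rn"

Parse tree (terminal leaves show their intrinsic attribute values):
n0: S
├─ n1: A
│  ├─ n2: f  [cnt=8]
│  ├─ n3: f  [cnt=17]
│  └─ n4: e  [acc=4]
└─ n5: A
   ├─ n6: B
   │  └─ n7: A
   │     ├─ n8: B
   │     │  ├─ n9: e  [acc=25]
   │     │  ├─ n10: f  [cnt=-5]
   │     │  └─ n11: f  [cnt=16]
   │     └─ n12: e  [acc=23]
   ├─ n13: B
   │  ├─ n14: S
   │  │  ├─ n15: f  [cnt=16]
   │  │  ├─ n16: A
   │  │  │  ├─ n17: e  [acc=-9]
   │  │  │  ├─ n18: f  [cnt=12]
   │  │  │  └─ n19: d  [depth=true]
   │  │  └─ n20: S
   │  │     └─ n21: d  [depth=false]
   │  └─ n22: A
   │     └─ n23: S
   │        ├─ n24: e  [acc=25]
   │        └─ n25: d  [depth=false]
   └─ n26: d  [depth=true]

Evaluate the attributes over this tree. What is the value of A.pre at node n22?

1. n1.val = "yu"  ["yu"]
2. n2.cnt = 8  [terminal]
3. n3.cnt = 17  [terminal]
4. n4.acc = 4  [terminal]
5. n1.pre = "uu"  ["uu"]
6. n1.sig = -8  [f₁.cnt * 3 - 59]
7. n1.lab = true  [e.acc > 3]
8. n5.val = "pn"  ["pn"]
9. n6.env = true  [true]
10. n6.val = -1  [len(A.val) - 3]
11. n7.val = "nu"  ["nu"]
12. n8.env = false  [false]
13. n8.val = -5  [-5]
14. n9.acc = 25  [terminal]
15. n10.cnt = -5  [terminal]
16. n11.cnt = 16  [terminal]
17. n8.idx = 4  [(if B.env then f₀.cnt else f₁.cnt) - 12]
18. n12.acc = 23  [terminal]
19. n7.pre = "xr"  ["xr"]
20. n7.sig = 22  [e.acc + B.idx - 5]
21. n7.lab = false  [B.idx == e.acc]
22. n6.idx = 12  [B.val + 13]
23. n13.env = true  [true]
24. n13.val = 3  [B₀.idx - 9]
25. n15.cnt = 16  [terminal]
26. n16.val = "ur"  ["ur"]
27. n17.acc = -9  [terminal]
28. n18.cnt = 12  [terminal]
29. n19.depth = true  [terminal]
30. n16.pre = "urk"  [A.val ++ "k"]
31. n16.sig = 23  [f.cnt + e.acc + 20]
32. n16.lab = false  [not d.depth]
33. n21.depth = false  [terminal]
34. n20.sig = "qv"  ["qv"]
35. n20.cnt = 29  [29]
36. n20.lab = false  [d.depth == true]
37. n20.key = "km"  ["km"]
38. n14.sig = "uurk"  ["u" ++ A.pre]
39. n14.cnt = 19  [f.cnt + 3]
40. n14.lab = true  [A.lab == false]
41. n14.key = "qkm"  ["q" ++ S₁.key]
42. n22.val = "qkmy"  [S.key ++ "y"]
43. n24.acc = 25  [terminal]
44. n25.depth = false  [terminal]
45. n23.sig = "nr"  ["nr"]
46. n23.cnt = -4  [e.acc - 29]
47. n23.lab = true  [not d.depth]
48. n23.key = "rn"  ["rn"]
49. n22.pre = "xqkmy"  ["x" ++ A.val]
50. n22.sig = -7  [-7]
51. n22.lab = false  [false]
52. n13.idx = 17  [A.sig + S.cnt + 5]
53. n26.depth = true  [terminal]
54. n5.pre = "xp"  ["xp"]
55. n5.sig = -7  [-7]
56. n5.lab = false  [d.depth == false]
57. n0.sig = "xpuu"  [A₁.pre ++ A₀.pre]
58. n0.cnt = 3  [3]
59. n0.lab = false  [A₁.sig > -7]
60. n0.key = "xpm"  [A₁.pre ++ "m"]

"xqkmy"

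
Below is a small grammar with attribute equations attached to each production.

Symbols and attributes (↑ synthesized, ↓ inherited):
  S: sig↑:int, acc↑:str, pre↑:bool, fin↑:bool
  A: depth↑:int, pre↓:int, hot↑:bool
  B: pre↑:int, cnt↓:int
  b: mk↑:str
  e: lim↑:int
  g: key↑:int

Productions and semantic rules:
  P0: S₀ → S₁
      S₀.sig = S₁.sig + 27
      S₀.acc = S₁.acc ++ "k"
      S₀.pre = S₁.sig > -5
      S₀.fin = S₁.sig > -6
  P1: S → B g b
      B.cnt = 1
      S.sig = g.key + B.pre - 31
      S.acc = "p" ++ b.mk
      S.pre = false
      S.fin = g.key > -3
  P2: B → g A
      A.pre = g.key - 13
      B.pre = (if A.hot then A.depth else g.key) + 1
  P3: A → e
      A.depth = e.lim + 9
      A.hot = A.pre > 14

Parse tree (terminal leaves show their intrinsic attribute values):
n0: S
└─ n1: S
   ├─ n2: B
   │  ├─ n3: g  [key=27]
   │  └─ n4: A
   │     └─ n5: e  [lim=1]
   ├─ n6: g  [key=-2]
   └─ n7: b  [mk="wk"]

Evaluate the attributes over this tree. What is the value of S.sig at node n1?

-5

1. n2.cnt = 1  [1]
2. n3.key = 27  [terminal]
3. n4.pre = 14  [g.key - 13]
4. n5.lim = 1  [terminal]
5. n4.depth = 10  [e.lim + 9]
6. n4.hot = false  [A.pre > 14]
7. n2.pre = 28  [(if A.hot then A.depth else g.key) + 1]
8. n6.key = -2  [terminal]
9. n7.mk = "wk"  [terminal]
10. n1.sig = -5  [g.key + B.pre - 31]
11. n1.acc = "pwk"  ["p" ++ b.mk]
12. n1.pre = false  [false]
13. n1.fin = true  [g.key > -3]
14. n0.sig = 22  [S₁.sig + 27]
15. n0.acc = "pwkk"  [S₁.acc ++ "k"]
16. n0.pre = false  [S₁.sig > -5]
17. n0.fin = true  [S₁.sig > -6]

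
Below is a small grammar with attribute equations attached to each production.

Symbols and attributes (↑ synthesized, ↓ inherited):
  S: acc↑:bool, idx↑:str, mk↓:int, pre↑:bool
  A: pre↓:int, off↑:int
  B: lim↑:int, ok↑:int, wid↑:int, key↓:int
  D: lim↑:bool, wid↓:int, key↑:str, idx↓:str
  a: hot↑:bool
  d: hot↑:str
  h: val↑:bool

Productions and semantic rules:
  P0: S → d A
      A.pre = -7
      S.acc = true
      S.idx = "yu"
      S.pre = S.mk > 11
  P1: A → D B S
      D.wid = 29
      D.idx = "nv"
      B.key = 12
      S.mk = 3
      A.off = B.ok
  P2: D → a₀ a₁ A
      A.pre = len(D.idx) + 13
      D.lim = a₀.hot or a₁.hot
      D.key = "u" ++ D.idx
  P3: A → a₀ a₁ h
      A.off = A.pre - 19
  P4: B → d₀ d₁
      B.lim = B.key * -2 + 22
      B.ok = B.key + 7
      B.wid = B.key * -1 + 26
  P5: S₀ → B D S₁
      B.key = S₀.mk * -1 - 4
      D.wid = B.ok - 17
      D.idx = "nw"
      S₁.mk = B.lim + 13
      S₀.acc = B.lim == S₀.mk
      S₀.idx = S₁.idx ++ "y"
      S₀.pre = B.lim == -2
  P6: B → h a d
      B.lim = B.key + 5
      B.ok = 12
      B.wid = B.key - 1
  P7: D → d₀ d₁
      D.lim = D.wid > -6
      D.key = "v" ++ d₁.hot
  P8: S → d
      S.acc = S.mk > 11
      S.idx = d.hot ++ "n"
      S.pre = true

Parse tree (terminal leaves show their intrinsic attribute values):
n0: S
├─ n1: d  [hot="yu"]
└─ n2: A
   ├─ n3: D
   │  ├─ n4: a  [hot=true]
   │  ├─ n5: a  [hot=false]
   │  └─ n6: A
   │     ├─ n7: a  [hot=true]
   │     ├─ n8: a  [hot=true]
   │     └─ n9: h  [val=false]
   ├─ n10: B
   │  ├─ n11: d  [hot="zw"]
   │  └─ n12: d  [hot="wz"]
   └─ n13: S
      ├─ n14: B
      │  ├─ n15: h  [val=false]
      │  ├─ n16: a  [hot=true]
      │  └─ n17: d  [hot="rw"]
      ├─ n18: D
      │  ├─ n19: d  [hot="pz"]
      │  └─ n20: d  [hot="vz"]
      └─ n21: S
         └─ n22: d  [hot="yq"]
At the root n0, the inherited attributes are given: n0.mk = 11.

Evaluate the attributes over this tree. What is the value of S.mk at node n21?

11

1. n0.mk = 11  [given at root]
2. n1.hot = "yu"  [terminal]
3. n2.pre = -7  [-7]
4. n3.wid = 29  [29]
5. n3.idx = "nv"  ["nv"]
6. n4.hot = true  [terminal]
7. n5.hot = false  [terminal]
8. n6.pre = 15  [len(D.idx) + 13]
9. n7.hot = true  [terminal]
10. n8.hot = true  [terminal]
11. n9.val = false  [terminal]
12. n6.off = -4  [A.pre - 19]
13. n3.lim = true  [a₀.hot or a₁.hot]
14. n3.key = "unv"  ["u" ++ D.idx]
15. n10.key = 12  [12]
16. n11.hot = "zw"  [terminal]
17. n12.hot = "wz"  [terminal]
18. n10.lim = -2  [B.key * -2 + 22]
19. n10.ok = 19  [B.key + 7]
20. n10.wid = 14  [B.key * -1 + 26]
21. n13.mk = 3  [3]
22. n14.key = -7  [S₀.mk * -1 - 4]
23. n15.val = false  [terminal]
24. n16.hot = true  [terminal]
25. n17.hot = "rw"  [terminal]
26. n14.lim = -2  [B.key + 5]
27. n14.ok = 12  [12]
28. n14.wid = -8  [B.key - 1]
29. n18.wid = -5  [B.ok - 17]
30. n18.idx = "nw"  ["nw"]
31. n19.hot = "pz"  [terminal]
32. n20.hot = "vz"  [terminal]
33. n18.lim = true  [D.wid > -6]
34. n18.key = "vvz"  ["v" ++ d₁.hot]
35. n21.mk = 11  [B.lim + 13]
36. n22.hot = "yq"  [terminal]
37. n21.acc = false  [S.mk > 11]
38. n21.idx = "yqn"  [d.hot ++ "n"]
39. n21.pre = true  [true]
40. n13.acc = false  [B.lim == S₀.mk]
41. n13.idx = "yqny"  [S₁.idx ++ "y"]
42. n13.pre = true  [B.lim == -2]
43. n2.off = 19  [B.ok]
44. n0.acc = true  [true]
45. n0.idx = "yu"  ["yu"]
46. n0.pre = false  [S.mk > 11]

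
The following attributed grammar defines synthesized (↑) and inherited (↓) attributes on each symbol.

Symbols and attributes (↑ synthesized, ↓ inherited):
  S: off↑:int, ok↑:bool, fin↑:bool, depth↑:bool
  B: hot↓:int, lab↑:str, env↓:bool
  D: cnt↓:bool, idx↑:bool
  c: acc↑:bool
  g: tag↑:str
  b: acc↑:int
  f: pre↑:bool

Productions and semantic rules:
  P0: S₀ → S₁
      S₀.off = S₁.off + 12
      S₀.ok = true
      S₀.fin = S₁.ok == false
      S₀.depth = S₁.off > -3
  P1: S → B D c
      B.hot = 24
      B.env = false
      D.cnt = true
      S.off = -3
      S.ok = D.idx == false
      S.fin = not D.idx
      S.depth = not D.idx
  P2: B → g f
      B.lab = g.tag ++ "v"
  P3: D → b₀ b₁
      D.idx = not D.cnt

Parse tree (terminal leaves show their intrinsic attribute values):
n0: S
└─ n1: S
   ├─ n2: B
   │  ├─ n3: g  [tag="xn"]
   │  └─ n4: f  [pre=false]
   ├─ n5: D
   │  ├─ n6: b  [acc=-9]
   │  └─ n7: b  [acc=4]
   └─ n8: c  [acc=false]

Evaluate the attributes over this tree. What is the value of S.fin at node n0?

1. n2.hot = 24  [24]
2. n2.env = false  [false]
3. n3.tag = "xn"  [terminal]
4. n4.pre = false  [terminal]
5. n2.lab = "xnv"  [g.tag ++ "v"]
6. n5.cnt = true  [true]
7. n6.acc = -9  [terminal]
8. n7.acc = 4  [terminal]
9. n5.idx = false  [not D.cnt]
10. n8.acc = false  [terminal]
11. n1.off = -3  [-3]
12. n1.ok = true  [D.idx == false]
13. n1.fin = true  [not D.idx]
14. n1.depth = true  [not D.idx]
15. n0.off = 9  [S₁.off + 12]
16. n0.ok = true  [true]
17. n0.fin = false  [S₁.ok == false]
18. n0.depth = false  [S₁.off > -3]

false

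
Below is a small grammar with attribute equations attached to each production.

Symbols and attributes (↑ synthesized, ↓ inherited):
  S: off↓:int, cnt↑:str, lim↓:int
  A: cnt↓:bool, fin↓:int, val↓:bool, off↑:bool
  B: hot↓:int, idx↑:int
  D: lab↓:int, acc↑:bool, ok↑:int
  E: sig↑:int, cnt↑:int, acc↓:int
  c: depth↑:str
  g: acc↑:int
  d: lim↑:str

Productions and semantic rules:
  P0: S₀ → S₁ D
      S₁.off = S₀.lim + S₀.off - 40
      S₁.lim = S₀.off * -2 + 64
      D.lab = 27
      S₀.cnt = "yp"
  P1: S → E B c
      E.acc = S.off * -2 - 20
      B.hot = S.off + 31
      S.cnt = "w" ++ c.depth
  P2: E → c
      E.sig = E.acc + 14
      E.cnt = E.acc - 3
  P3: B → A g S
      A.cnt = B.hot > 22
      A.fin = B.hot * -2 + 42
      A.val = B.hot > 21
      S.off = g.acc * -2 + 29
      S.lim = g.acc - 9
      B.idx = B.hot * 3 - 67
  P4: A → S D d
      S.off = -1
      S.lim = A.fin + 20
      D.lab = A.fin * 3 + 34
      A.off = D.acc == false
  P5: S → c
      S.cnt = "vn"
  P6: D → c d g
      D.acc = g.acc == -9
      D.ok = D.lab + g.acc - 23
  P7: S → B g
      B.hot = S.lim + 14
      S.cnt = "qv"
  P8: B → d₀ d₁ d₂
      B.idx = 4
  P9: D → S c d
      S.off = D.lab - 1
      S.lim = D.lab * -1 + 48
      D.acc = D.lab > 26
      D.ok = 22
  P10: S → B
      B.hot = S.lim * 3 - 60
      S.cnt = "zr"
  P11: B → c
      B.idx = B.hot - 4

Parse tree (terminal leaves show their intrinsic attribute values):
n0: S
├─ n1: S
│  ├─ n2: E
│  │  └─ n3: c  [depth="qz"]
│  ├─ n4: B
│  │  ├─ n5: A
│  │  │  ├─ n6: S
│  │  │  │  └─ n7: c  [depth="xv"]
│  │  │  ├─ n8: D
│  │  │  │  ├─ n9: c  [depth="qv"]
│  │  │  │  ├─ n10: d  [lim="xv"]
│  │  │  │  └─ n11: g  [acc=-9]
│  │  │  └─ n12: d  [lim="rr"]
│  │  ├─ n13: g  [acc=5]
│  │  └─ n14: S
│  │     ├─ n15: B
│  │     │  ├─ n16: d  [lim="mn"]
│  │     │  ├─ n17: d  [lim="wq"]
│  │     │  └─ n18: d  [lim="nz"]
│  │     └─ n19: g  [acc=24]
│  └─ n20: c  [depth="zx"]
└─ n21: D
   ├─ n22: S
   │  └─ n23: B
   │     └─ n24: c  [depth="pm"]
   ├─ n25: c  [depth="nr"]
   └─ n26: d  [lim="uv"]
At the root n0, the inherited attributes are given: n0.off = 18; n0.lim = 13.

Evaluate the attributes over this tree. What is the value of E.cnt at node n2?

1. n0.off = 18  [given at root]
2. n0.lim = 13  [given at root]
3. n1.off = -9  [S₀.lim + S₀.off - 40]
4. n1.lim = 28  [S₀.off * -2 + 64]
5. n2.acc = -2  [S.off * -2 - 20]
6. n3.depth = "qz"  [terminal]
7. n2.sig = 12  [E.acc + 14]
8. n2.cnt = -5  [E.acc - 3]
9. n4.hot = 22  [S.off + 31]
10. n5.cnt = false  [B.hot > 22]
11. n5.fin = -2  [B.hot * -2 + 42]
12. n5.val = true  [B.hot > 21]
13. n6.off = -1  [-1]
14. n6.lim = 18  [A.fin + 20]
15. n7.depth = "xv"  [terminal]
16. n6.cnt = "vn"  ["vn"]
17. n8.lab = 28  [A.fin * 3 + 34]
18. n9.depth = "qv"  [terminal]
19. n10.lim = "xv"  [terminal]
20. n11.acc = -9  [terminal]
21. n8.acc = true  [g.acc == -9]
22. n8.ok = -4  [D.lab + g.acc - 23]
23. n12.lim = "rr"  [terminal]
24. n5.off = false  [D.acc == false]
25. n13.acc = 5  [terminal]
26. n14.off = 19  [g.acc * -2 + 29]
27. n14.lim = -4  [g.acc - 9]
28. n15.hot = 10  [S.lim + 14]
29. n16.lim = "mn"  [terminal]
30. n17.lim = "wq"  [terminal]
31. n18.lim = "nz"  [terminal]
32. n15.idx = 4  [4]
33. n19.acc = 24  [terminal]
34. n14.cnt = "qv"  ["qv"]
35. n4.idx = -1  [B.hot * 3 - 67]
36. n20.depth = "zx"  [terminal]
37. n1.cnt = "wzx"  ["w" ++ c.depth]
38. n21.lab = 27  [27]
39. n22.off = 26  [D.lab - 1]
40. n22.lim = 21  [D.lab * -1 + 48]
41. n23.hot = 3  [S.lim * 3 - 60]
42. n24.depth = "pm"  [terminal]
43. n23.idx = -1  [B.hot - 4]
44. n22.cnt = "zr"  ["zr"]
45. n25.depth = "nr"  [terminal]
46. n26.lim = "uv"  [terminal]
47. n21.acc = true  [D.lab > 26]
48. n21.ok = 22  [22]
49. n0.cnt = "yp"  ["yp"]

-5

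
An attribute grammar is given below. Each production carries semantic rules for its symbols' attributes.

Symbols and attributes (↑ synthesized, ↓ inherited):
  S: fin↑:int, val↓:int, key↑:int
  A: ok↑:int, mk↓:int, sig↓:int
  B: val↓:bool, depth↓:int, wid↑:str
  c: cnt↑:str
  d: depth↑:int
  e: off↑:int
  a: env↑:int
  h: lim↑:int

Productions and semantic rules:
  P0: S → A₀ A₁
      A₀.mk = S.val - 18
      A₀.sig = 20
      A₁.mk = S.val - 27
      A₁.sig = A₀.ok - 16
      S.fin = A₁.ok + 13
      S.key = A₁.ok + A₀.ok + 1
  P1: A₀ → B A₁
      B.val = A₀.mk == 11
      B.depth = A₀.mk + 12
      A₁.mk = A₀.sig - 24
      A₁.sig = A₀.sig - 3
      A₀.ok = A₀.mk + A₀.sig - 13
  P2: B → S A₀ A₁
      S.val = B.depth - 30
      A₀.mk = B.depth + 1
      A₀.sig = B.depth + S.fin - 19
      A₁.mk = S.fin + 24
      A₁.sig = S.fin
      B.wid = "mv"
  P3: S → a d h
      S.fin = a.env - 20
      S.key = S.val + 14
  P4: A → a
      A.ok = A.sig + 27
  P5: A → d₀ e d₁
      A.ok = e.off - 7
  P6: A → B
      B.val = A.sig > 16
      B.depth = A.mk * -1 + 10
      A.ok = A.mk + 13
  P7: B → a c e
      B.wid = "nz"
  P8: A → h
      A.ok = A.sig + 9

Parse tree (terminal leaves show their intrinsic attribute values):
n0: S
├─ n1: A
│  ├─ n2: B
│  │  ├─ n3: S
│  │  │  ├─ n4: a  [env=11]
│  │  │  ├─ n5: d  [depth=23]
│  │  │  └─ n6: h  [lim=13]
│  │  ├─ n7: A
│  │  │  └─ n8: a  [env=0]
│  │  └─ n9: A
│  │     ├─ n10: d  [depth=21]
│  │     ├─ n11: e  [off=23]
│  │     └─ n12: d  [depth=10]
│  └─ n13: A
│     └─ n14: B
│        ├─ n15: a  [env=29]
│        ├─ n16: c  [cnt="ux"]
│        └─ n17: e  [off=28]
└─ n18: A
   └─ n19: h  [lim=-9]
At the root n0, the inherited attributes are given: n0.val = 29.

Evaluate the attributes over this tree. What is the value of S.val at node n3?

1. n0.val = 29  [given at root]
2. n1.mk = 11  [S.val - 18]
3. n1.sig = 20  [20]
4. n2.val = true  [A₀.mk == 11]
5. n2.depth = 23  [A₀.mk + 12]
6. n3.val = -7  [B.depth - 30]
7. n4.env = 11  [terminal]
8. n5.depth = 23  [terminal]
9. n6.lim = 13  [terminal]
10. n3.fin = -9  [a.env - 20]
11. n3.key = 7  [S.val + 14]
12. n7.mk = 24  [B.depth + 1]
13. n7.sig = -5  [B.depth + S.fin - 19]
14. n8.env = 0  [terminal]
15. n7.ok = 22  [A.sig + 27]
16. n9.mk = 15  [S.fin + 24]
17. n9.sig = -9  [S.fin]
18. n10.depth = 21  [terminal]
19. n11.off = 23  [terminal]
20. n12.depth = 10  [terminal]
21. n9.ok = 16  [e.off - 7]
22. n2.wid = "mv"  ["mv"]
23. n13.mk = -4  [A₀.sig - 24]
24. n13.sig = 17  [A₀.sig - 3]
25. n14.val = true  [A.sig > 16]
26. n14.depth = 14  [A.mk * -1 + 10]
27. n15.env = 29  [terminal]
28. n16.cnt = "ux"  [terminal]
29. n17.off = 28  [terminal]
30. n14.wid = "nz"  ["nz"]
31. n13.ok = 9  [A.mk + 13]
32. n1.ok = 18  [A₀.mk + A₀.sig - 13]
33. n18.mk = 2  [S.val - 27]
34. n18.sig = 2  [A₀.ok - 16]
35. n19.lim = -9  [terminal]
36. n18.ok = 11  [A.sig + 9]
37. n0.fin = 24  [A₁.ok + 13]
38. n0.key = 30  [A₁.ok + A₀.ok + 1]

-7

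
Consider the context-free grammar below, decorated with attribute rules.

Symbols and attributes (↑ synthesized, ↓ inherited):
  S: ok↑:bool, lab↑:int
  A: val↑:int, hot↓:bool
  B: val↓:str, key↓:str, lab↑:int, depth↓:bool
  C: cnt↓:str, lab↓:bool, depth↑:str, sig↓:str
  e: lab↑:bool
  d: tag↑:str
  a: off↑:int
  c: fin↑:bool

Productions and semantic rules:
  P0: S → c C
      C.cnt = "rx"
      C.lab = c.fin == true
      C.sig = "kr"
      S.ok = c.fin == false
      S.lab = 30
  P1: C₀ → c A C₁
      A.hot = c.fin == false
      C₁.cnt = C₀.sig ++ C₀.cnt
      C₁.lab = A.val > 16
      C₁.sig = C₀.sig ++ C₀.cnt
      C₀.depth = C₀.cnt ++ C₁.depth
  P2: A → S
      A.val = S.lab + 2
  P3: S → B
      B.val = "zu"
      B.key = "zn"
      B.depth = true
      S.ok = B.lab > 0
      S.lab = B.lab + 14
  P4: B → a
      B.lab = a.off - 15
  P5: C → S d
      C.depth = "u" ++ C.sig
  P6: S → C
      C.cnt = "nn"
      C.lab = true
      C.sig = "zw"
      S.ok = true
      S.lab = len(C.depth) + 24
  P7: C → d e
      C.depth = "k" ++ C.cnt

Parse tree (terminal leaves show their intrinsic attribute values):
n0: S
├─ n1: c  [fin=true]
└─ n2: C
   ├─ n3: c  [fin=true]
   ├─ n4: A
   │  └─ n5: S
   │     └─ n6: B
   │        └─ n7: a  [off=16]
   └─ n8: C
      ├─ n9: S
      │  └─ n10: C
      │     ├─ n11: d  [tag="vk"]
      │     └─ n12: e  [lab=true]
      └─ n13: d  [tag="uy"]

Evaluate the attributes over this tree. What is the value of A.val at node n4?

1. n1.fin = true  [terminal]
2. n2.cnt = "rx"  ["rx"]
3. n2.lab = true  [c.fin == true]
4. n2.sig = "kr"  ["kr"]
5. n3.fin = true  [terminal]
6. n4.hot = false  [c.fin == false]
7. n6.val = "zu"  ["zu"]
8. n6.key = "zn"  ["zn"]
9. n6.depth = true  [true]
10. n7.off = 16  [terminal]
11. n6.lab = 1  [a.off - 15]
12. n5.ok = true  [B.lab > 0]
13. n5.lab = 15  [B.lab + 14]
14. n4.val = 17  [S.lab + 2]
15. n8.cnt = "krrx"  [C₀.sig ++ C₀.cnt]
16. n8.lab = true  [A.val > 16]
17. n8.sig = "krrx"  [C₀.sig ++ C₀.cnt]
18. n10.cnt = "nn"  ["nn"]
19. n10.lab = true  [true]
20. n10.sig = "zw"  ["zw"]
21. n11.tag = "vk"  [terminal]
22. n12.lab = true  [terminal]
23. n10.depth = "knn"  ["k" ++ C.cnt]
24. n9.ok = true  [true]
25. n9.lab = 27  [len(C.depth) + 24]
26. n13.tag = "uy"  [terminal]
27. n8.depth = "ukrrx"  ["u" ++ C.sig]
28. n2.depth = "rxukrrx"  [C₀.cnt ++ C₁.depth]
29. n0.ok = false  [c.fin == false]
30. n0.lab = 30  [30]

17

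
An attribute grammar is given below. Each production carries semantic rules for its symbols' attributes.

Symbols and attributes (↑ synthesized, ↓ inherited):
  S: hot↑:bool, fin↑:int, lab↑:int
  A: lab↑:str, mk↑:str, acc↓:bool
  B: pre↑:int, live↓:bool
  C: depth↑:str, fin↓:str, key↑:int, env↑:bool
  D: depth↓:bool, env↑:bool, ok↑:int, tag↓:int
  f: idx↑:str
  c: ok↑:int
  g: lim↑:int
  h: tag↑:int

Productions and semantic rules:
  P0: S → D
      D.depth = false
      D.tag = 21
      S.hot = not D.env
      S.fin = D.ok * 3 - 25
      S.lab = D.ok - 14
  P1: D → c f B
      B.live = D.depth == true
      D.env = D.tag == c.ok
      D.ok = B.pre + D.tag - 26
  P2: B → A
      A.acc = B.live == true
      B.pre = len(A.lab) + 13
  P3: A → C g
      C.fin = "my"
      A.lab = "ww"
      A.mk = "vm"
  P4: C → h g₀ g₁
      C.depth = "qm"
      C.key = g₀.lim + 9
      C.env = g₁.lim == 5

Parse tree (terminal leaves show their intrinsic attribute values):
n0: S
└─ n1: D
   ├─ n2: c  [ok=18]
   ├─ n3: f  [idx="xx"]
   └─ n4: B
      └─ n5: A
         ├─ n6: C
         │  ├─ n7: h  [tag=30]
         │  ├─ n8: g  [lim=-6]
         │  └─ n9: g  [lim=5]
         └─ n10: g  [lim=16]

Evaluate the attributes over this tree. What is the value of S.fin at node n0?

1. n1.depth = false  [false]
2. n1.tag = 21  [21]
3. n2.ok = 18  [terminal]
4. n3.idx = "xx"  [terminal]
5. n4.live = false  [D.depth == true]
6. n5.acc = false  [B.live == true]
7. n6.fin = "my"  ["my"]
8. n7.tag = 30  [terminal]
9. n8.lim = -6  [terminal]
10. n9.lim = 5  [terminal]
11. n6.depth = "qm"  ["qm"]
12. n6.key = 3  [g₀.lim + 9]
13. n6.env = true  [g₁.lim == 5]
14. n10.lim = 16  [terminal]
15. n5.lab = "ww"  ["ww"]
16. n5.mk = "vm"  ["vm"]
17. n4.pre = 15  [len(A.lab) + 13]
18. n1.env = false  [D.tag == c.ok]
19. n1.ok = 10  [B.pre + D.tag - 26]
20. n0.hot = true  [not D.env]
21. n0.fin = 5  [D.ok * 3 - 25]
22. n0.lab = -4  [D.ok - 14]

5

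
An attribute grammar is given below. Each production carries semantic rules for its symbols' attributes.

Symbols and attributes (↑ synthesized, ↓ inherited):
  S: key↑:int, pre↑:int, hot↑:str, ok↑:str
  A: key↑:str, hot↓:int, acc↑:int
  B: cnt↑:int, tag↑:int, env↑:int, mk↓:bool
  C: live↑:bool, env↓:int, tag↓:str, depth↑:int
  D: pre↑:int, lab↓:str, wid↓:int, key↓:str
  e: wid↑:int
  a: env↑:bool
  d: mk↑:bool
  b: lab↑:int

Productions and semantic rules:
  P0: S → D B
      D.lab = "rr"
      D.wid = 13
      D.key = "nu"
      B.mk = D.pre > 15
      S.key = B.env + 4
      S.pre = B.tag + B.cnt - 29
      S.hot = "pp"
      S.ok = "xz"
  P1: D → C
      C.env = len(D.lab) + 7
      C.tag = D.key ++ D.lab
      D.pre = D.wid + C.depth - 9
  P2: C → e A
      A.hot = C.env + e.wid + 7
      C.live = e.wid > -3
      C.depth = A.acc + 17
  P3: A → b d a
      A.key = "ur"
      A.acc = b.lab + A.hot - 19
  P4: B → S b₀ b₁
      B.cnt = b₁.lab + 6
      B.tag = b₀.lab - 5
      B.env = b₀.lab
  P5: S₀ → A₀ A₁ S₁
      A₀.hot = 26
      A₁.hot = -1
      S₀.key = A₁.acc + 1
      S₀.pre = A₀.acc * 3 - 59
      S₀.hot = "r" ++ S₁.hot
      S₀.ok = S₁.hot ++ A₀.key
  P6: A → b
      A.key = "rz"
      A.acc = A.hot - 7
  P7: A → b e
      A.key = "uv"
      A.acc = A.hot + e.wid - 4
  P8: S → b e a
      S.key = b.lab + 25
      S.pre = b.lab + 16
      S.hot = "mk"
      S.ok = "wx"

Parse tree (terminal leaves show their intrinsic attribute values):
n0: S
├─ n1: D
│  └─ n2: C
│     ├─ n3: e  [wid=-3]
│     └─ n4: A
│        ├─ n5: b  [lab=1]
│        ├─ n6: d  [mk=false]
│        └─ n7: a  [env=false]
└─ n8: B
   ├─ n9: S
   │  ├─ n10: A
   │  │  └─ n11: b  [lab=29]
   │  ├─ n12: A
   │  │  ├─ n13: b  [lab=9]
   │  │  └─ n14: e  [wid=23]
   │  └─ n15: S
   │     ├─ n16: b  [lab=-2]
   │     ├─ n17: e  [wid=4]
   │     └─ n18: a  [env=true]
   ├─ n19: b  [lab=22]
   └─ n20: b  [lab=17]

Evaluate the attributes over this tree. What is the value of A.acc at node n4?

1. n1.lab = "rr"  ["rr"]
2. n1.wid = 13  [13]
3. n1.key = "nu"  ["nu"]
4. n2.env = 9  [len(D.lab) + 7]
5. n2.tag = "nurr"  [D.key ++ D.lab]
6. n3.wid = -3  [terminal]
7. n4.hot = 13  [C.env + e.wid + 7]
8. n5.lab = 1  [terminal]
9. n6.mk = false  [terminal]
10. n7.env = false  [terminal]
11. n4.key = "ur"  ["ur"]
12. n4.acc = -5  [b.lab + A.hot - 19]
13. n2.live = false  [e.wid > -3]
14. n2.depth = 12  [A.acc + 17]
15. n1.pre = 16  [D.wid + C.depth - 9]
16. n8.mk = true  [D.pre > 15]
17. n10.hot = 26  [26]
18. n11.lab = 29  [terminal]
19. n10.key = "rz"  ["rz"]
20. n10.acc = 19  [A.hot - 7]
21. n12.hot = -1  [-1]
22. n13.lab = 9  [terminal]
23. n14.wid = 23  [terminal]
24. n12.key = "uv"  ["uv"]
25. n12.acc = 18  [A.hot + e.wid - 4]
26. n16.lab = -2  [terminal]
27. n17.wid = 4  [terminal]
28. n18.env = true  [terminal]
29. n15.key = 23  [b.lab + 25]
30. n15.pre = 14  [b.lab + 16]
31. n15.hot = "mk"  ["mk"]
32. n15.ok = "wx"  ["wx"]
33. n9.key = 19  [A₁.acc + 1]
34. n9.pre = -2  [A₀.acc * 3 - 59]
35. n9.hot = "rmk"  ["r" ++ S₁.hot]
36. n9.ok = "mkrz"  [S₁.hot ++ A₀.key]
37. n19.lab = 22  [terminal]
38. n20.lab = 17  [terminal]
39. n8.cnt = 23  [b₁.lab + 6]
40. n8.tag = 17  [b₀.lab - 5]
41. n8.env = 22  [b₀.lab]
42. n0.key = 26  [B.env + 4]
43. n0.pre = 11  [B.tag + B.cnt - 29]
44. n0.hot = "pp"  ["pp"]
45. n0.ok = "xz"  ["xz"]

-5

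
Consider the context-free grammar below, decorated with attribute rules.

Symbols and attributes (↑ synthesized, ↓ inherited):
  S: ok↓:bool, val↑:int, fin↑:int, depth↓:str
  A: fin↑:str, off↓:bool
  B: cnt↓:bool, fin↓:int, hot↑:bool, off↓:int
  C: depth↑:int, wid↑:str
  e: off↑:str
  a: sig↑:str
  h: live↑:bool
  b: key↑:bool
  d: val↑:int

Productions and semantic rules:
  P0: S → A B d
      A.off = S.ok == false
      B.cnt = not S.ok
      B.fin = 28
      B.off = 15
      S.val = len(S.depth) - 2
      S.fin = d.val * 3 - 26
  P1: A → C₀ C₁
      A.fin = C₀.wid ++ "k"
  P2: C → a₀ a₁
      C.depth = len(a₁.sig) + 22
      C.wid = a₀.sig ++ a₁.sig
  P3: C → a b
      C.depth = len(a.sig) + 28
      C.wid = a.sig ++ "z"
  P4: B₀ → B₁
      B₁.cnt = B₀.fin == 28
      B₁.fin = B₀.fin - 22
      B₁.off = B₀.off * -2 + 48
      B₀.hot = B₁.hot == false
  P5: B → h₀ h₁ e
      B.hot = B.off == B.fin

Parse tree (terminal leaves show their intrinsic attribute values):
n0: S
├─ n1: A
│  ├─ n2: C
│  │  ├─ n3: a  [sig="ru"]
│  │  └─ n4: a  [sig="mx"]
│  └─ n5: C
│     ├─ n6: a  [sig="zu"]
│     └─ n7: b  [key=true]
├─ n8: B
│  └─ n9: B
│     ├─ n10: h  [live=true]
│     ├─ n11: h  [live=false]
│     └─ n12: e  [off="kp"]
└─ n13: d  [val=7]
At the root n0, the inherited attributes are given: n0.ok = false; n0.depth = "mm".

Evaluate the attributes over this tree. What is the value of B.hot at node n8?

true

1. n0.ok = false  [given at root]
2. n0.depth = "mm"  [given at root]
3. n1.off = true  [S.ok == false]
4. n3.sig = "ru"  [terminal]
5. n4.sig = "mx"  [terminal]
6. n2.depth = 24  [len(a₁.sig) + 22]
7. n2.wid = "rumx"  [a₀.sig ++ a₁.sig]
8. n6.sig = "zu"  [terminal]
9. n7.key = true  [terminal]
10. n5.depth = 30  [len(a.sig) + 28]
11. n5.wid = "zuz"  [a.sig ++ "z"]
12. n1.fin = "rumxk"  [C₀.wid ++ "k"]
13. n8.cnt = true  [not S.ok]
14. n8.fin = 28  [28]
15. n8.off = 15  [15]
16. n9.cnt = true  [B₀.fin == 28]
17. n9.fin = 6  [B₀.fin - 22]
18. n9.off = 18  [B₀.off * -2 + 48]
19. n10.live = true  [terminal]
20. n11.live = false  [terminal]
21. n12.off = "kp"  [terminal]
22. n9.hot = false  [B.off == B.fin]
23. n8.hot = true  [B₁.hot == false]
24. n13.val = 7  [terminal]
25. n0.val = 0  [len(S.depth) - 2]
26. n0.fin = -5  [d.val * 3 - 26]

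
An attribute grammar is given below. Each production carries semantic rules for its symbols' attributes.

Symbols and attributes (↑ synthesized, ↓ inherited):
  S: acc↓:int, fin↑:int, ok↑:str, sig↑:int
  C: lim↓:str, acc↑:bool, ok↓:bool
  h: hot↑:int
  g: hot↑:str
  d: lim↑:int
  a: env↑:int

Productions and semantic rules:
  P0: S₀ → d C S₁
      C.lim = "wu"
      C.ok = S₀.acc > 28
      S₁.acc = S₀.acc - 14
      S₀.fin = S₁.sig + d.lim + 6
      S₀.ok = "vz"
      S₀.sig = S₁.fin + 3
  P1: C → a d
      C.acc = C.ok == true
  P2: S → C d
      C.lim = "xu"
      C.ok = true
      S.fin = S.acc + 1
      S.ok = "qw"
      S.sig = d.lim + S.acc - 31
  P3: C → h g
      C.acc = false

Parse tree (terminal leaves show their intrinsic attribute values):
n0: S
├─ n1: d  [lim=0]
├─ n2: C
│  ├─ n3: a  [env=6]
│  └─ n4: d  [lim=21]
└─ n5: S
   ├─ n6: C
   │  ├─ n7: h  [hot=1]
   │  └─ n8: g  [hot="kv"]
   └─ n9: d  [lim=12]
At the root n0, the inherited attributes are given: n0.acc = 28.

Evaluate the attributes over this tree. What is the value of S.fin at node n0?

1. n0.acc = 28  [given at root]
2. n1.lim = 0  [terminal]
3. n2.lim = "wu"  ["wu"]
4. n2.ok = false  [S₀.acc > 28]
5. n3.env = 6  [terminal]
6. n4.lim = 21  [terminal]
7. n2.acc = false  [C.ok == true]
8. n5.acc = 14  [S₀.acc - 14]
9. n6.lim = "xu"  ["xu"]
10. n6.ok = true  [true]
11. n7.hot = 1  [terminal]
12. n8.hot = "kv"  [terminal]
13. n6.acc = false  [false]
14. n9.lim = 12  [terminal]
15. n5.fin = 15  [S.acc + 1]
16. n5.ok = "qw"  ["qw"]
17. n5.sig = -5  [d.lim + S.acc - 31]
18. n0.fin = 1  [S₁.sig + d.lim + 6]
19. n0.ok = "vz"  ["vz"]
20. n0.sig = 18  [S₁.fin + 3]

1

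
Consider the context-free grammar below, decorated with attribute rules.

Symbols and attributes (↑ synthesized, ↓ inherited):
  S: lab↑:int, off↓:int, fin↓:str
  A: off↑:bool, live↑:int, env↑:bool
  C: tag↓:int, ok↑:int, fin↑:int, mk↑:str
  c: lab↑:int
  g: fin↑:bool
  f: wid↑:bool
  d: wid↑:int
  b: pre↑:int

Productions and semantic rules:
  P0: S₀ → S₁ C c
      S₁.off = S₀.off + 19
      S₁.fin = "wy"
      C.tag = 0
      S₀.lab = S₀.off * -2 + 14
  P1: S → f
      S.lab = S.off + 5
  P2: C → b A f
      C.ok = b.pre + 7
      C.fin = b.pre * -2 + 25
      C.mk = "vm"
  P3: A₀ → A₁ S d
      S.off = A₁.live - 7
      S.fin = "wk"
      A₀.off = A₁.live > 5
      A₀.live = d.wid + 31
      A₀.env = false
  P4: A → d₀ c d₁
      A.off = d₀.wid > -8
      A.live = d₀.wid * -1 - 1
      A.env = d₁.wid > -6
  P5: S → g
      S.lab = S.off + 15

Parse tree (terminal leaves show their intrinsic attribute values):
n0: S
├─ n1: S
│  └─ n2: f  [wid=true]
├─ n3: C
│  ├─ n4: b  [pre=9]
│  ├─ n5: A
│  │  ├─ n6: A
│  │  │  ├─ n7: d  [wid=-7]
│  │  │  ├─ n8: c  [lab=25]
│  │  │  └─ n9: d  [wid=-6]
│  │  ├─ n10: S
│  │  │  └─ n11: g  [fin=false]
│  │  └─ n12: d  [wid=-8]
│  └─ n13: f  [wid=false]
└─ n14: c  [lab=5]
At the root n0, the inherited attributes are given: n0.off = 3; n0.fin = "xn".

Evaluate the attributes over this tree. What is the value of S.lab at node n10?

14

1. n0.off = 3  [given at root]
2. n0.fin = "xn"  [given at root]
3. n1.off = 22  [S₀.off + 19]
4. n1.fin = "wy"  ["wy"]
5. n2.wid = true  [terminal]
6. n1.lab = 27  [S.off + 5]
7. n3.tag = 0  [0]
8. n4.pre = 9  [terminal]
9. n7.wid = -7  [terminal]
10. n8.lab = 25  [terminal]
11. n9.wid = -6  [terminal]
12. n6.off = true  [d₀.wid > -8]
13. n6.live = 6  [d₀.wid * -1 - 1]
14. n6.env = false  [d₁.wid > -6]
15. n10.off = -1  [A₁.live - 7]
16. n10.fin = "wk"  ["wk"]
17. n11.fin = false  [terminal]
18. n10.lab = 14  [S.off + 15]
19. n12.wid = -8  [terminal]
20. n5.off = true  [A₁.live > 5]
21. n5.live = 23  [d.wid + 31]
22. n5.env = false  [false]
23. n13.wid = false  [terminal]
24. n3.ok = 16  [b.pre + 7]
25. n3.fin = 7  [b.pre * -2 + 25]
26. n3.mk = "vm"  ["vm"]
27. n14.lab = 5  [terminal]
28. n0.lab = 8  [S₀.off * -2 + 14]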